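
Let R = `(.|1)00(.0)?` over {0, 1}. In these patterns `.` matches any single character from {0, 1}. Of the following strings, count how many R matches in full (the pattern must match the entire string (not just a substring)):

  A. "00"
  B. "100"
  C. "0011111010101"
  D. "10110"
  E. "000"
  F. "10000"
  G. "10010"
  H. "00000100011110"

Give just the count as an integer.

4

A → no match
B → match
C → no match
D → no match
E → match
F → match
G → match
H → no match
Total matched: 4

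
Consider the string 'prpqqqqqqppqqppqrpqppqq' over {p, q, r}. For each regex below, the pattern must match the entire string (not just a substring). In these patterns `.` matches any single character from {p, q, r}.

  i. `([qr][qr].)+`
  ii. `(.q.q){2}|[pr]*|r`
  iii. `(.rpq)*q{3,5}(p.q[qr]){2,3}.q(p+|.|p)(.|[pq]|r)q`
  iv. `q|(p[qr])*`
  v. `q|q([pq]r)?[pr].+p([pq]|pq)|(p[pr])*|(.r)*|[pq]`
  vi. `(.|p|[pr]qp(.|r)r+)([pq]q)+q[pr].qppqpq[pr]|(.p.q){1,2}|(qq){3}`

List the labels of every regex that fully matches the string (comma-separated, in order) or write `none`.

i → no match
ii → no match
iii → match
iv → no match
v → no match
vi → no match

iii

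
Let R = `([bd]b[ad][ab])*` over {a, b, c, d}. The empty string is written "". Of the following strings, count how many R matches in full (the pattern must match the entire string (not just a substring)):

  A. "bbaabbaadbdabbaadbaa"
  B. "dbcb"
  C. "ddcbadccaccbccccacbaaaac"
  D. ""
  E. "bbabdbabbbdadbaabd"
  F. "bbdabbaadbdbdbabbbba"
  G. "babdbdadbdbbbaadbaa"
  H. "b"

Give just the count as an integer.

2

A → match
B. "dbcb" → no match
C → no match
D. "" → match
E → no match
F → no match
G → no match
H. "b" → no match
Total matched: 2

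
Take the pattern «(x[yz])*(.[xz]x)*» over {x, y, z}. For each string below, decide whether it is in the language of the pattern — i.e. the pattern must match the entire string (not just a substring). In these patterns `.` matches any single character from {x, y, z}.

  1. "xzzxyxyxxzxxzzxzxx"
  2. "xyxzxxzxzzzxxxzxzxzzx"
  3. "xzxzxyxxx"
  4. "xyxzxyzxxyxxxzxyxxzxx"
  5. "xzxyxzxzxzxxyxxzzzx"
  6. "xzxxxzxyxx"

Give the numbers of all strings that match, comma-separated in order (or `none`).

3, 4

1 → no match
2 → no match
3. "xzxzxyxxx" → match
4 → match
5 → no match
6. "xzxxxzxyxx" → no match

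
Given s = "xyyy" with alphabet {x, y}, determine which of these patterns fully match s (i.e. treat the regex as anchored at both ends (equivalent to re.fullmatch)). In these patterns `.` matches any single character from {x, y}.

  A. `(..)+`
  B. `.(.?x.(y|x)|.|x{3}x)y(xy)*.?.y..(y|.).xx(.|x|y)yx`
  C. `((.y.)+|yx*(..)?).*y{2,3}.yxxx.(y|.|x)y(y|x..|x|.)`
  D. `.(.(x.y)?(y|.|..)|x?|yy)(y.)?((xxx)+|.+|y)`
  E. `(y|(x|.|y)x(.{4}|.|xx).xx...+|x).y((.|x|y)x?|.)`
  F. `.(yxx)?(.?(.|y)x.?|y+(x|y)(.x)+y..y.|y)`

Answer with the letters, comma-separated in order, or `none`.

A → match
B → no match — must end with "yx"
C → no match
D → match
E → match
F → no match

A, D, E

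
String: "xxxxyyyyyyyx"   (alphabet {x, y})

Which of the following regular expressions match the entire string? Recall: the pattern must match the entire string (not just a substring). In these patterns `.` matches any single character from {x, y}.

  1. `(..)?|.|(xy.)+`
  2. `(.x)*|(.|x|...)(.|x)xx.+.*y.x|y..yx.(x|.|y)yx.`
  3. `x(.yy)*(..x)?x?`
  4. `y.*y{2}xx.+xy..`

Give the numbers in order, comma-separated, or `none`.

2

1 → no match
2 → match
3 → no match
4 → no match — must start with "y"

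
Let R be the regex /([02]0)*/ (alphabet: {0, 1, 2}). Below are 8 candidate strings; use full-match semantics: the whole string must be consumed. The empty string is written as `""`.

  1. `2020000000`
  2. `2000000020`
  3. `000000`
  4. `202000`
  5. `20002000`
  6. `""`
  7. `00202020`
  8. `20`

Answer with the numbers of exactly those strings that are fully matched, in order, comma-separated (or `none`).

1, 2, 3, 4, 5, 6, 7, 8

1 → match
2 → match
3 → match
4 → match
5 → match
6 → match
7 → match
8 → match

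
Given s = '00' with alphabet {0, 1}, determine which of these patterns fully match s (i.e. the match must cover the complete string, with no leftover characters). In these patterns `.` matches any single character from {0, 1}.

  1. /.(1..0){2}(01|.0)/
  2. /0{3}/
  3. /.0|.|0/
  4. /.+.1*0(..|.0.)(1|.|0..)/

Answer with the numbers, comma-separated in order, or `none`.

1 → no match
2 → no match
3 → match
4 → no match

3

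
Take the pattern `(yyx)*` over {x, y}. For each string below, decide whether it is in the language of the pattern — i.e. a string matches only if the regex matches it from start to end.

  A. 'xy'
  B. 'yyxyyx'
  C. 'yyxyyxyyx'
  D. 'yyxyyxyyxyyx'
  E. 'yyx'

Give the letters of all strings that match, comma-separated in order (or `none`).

A → no match
B → match
C → match
D → match
E → match

B, C, D, E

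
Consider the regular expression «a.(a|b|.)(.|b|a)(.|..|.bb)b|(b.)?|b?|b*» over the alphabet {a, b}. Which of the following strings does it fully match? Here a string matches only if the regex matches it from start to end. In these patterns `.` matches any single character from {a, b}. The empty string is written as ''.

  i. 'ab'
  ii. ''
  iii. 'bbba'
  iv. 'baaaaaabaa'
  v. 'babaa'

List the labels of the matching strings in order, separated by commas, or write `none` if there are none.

ii

i → no match
ii → match
iii → no match
iv → no match
v → no match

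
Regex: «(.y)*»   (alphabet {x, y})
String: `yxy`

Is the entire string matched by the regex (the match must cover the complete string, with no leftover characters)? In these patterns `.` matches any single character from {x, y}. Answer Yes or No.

No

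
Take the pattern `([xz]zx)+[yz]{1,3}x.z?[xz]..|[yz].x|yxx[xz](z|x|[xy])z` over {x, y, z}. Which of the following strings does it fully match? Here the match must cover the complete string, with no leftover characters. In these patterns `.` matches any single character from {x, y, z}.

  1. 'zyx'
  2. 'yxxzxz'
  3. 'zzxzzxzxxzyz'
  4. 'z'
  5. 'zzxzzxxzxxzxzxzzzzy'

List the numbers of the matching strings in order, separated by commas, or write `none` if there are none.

1. 'zyx' → match
2. 'yxxzxz' → match
3. 'zzxzzxzxxzyz' → match
4. 'z' → no match
5 → match

1, 2, 3, 5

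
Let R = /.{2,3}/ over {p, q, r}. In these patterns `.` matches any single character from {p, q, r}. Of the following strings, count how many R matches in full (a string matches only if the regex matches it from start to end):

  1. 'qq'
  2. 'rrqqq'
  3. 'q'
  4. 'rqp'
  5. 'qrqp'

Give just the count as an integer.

1 → match
2 → no match
3 → no match
4 → match
5 → no match
Total matched: 2

2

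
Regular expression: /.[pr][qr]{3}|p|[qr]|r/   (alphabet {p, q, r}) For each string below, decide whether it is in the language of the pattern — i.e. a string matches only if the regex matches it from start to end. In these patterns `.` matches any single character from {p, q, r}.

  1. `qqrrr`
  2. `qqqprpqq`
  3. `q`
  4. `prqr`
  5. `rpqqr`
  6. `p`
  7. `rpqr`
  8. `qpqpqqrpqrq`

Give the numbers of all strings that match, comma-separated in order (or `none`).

3, 5, 6

1 → no match
2 → no match
3 → match
4 → no match
5 → match
6 → match
7 → no match
8 → no match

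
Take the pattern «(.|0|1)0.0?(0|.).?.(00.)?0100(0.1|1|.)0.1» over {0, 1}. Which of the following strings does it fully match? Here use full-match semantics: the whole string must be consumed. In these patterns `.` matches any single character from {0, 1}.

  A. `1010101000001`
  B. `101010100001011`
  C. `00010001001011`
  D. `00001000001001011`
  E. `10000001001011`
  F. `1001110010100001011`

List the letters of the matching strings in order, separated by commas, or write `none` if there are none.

A → match
B → match
C → match
D → match
E → match
F → match

A, B, C, D, E, F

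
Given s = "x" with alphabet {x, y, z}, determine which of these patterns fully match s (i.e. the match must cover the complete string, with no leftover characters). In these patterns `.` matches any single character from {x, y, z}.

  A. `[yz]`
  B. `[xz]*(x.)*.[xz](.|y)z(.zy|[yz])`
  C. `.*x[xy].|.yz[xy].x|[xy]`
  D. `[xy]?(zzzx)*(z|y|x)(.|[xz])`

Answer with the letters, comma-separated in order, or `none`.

C

A → no match
B → no match
C → match
D → no match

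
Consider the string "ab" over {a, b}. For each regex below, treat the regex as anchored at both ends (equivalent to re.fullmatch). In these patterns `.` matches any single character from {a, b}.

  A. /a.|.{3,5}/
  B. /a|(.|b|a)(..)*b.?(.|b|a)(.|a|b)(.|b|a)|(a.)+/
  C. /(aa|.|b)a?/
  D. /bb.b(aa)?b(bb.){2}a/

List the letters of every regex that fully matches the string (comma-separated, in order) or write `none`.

A, B

A → match
B → match
C → no match
D → no match — must start with "bb"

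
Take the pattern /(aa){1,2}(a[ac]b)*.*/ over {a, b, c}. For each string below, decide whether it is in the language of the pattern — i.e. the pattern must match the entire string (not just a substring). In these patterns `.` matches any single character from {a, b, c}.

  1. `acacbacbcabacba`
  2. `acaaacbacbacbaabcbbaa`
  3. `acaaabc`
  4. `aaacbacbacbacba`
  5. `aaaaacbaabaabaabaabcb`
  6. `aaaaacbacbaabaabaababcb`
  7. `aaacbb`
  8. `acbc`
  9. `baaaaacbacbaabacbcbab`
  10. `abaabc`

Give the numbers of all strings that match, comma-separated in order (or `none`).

4, 5, 6, 7

1 → no match — must start with `aa`
2 → no match — must start with `aa`
3 → no match — must start with `aa`
4 → match
5 → match
6 → match
7 → match
8 → no match — must start with `aa`
9 → no match — must start with `aa`
10 → no match — must start with `aa`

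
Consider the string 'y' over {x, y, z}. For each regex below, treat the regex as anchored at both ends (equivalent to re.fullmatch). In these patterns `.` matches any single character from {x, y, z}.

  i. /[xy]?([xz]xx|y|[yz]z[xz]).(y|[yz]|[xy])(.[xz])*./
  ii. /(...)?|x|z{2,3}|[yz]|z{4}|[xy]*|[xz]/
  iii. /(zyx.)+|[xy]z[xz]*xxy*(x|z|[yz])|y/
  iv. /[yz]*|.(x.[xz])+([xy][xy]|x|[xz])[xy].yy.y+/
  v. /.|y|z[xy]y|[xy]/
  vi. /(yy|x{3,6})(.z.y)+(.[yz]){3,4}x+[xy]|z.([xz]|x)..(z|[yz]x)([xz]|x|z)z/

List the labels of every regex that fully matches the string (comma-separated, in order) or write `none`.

ii, iii, iv, v

i → no match
ii → match
iii → match
iv → match
v → match
vi → no match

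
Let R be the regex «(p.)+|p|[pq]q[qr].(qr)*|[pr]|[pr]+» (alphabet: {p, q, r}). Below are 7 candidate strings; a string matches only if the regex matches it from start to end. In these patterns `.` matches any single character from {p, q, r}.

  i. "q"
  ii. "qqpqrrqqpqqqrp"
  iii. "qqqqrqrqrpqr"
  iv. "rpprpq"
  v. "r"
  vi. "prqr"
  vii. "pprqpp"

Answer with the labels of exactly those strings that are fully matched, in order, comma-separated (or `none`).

v

i → no match
ii → no match
iii → no match
iv → no match
v → match
vi → no match
vii → no match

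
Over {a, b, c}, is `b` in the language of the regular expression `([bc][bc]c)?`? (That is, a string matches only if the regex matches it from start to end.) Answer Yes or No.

No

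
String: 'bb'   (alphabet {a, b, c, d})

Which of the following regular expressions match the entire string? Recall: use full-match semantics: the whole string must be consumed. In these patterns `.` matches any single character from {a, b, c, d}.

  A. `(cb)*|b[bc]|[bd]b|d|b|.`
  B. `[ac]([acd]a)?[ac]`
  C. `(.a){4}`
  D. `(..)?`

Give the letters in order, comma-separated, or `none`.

A → match
B → no match
C → no match — must end with 'a'
D → match

A, D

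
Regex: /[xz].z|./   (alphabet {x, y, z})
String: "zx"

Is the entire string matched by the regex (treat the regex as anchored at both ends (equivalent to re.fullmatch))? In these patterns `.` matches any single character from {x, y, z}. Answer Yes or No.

No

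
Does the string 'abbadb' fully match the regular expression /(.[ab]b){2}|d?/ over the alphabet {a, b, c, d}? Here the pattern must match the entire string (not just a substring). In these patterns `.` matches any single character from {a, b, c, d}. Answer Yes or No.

No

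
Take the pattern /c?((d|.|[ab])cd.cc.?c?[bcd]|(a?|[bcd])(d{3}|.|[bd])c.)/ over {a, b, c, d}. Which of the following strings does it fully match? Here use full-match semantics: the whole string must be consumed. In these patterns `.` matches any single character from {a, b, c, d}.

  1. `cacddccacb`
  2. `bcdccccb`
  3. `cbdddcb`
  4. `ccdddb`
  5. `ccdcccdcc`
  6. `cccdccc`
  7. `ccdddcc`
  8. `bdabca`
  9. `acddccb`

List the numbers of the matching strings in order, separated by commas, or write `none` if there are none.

1. `cacddccacb` → match
2. `bcdccccb` → match
3. `cbdddcb` → match
4. `ccdddb` → no match
5. `ccdcccdcc` → match
6. `cccdccc` → no match
7. `ccdddcc` → match
8. `bdabca` → no match
9. `acddccb` → match

1, 2, 3, 5, 7, 9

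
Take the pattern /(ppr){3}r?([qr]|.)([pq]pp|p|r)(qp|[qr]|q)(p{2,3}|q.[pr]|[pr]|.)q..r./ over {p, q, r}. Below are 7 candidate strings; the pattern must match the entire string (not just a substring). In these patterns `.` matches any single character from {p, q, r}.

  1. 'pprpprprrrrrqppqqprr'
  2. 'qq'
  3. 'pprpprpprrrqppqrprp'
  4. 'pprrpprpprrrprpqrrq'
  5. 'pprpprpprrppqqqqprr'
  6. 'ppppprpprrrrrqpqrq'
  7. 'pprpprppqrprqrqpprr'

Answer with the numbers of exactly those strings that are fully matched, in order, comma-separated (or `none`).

3, 5

1 → no match
2 → no match — must start with 'ppr'
3 → match
4 → no match
5 → match
6 → no match — must start with 'ppr'
7 → no match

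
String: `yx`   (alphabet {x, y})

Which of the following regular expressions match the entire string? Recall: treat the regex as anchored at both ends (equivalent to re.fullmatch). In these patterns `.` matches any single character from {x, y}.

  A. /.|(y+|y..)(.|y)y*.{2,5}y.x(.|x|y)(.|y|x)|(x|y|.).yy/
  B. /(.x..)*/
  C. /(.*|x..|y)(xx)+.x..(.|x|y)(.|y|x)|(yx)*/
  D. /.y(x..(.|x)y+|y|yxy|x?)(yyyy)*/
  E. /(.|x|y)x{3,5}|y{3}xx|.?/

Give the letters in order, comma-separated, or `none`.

C

A → no match
B → no match
C → match
D → no match
E → no match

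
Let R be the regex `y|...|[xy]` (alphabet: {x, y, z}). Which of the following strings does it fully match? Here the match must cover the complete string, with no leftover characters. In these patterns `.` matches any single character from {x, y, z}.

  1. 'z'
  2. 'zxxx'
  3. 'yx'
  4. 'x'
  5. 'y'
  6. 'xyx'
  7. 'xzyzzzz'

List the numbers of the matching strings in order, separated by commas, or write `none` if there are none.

1 → no match
2 → no match
3 → no match
4 → match
5 → match
6 → match
7 → no match

4, 5, 6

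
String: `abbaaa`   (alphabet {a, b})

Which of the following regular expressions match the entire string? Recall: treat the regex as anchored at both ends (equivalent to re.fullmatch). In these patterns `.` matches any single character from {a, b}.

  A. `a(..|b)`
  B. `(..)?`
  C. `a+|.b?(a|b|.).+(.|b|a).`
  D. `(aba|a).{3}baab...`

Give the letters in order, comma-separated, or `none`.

A → no match
B → no match
C → match
D → no match

C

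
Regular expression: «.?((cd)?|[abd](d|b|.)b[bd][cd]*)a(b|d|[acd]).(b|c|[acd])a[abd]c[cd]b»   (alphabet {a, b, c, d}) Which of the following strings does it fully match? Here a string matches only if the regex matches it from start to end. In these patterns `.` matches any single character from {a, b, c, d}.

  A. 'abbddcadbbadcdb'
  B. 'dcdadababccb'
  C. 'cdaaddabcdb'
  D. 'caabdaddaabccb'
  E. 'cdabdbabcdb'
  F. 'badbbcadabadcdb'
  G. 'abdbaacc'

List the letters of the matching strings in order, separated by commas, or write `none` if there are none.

A → match
B → match
C → match
D → match
E → match
F → match
G → no match — must end with 'b'

A, B, C, D, E, F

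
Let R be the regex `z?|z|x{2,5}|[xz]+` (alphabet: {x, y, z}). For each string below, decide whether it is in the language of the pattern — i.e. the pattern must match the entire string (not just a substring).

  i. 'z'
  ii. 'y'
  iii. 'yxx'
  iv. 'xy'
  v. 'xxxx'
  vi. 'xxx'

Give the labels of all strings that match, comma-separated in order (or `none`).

i, v, vi

i. 'z' → match
ii. 'y' → no match
iii. 'yxx' → no match
iv. 'xy' → no match
v. 'xxxx' → match
vi. 'xxx' → match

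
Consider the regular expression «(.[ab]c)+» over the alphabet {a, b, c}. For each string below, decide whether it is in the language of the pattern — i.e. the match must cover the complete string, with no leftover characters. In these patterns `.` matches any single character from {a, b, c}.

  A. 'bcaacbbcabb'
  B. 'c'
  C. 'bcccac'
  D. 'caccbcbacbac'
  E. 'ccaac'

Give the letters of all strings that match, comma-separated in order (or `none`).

D

A → no match — must end with 'c'
B → no match
C → no match
D → match
E → no match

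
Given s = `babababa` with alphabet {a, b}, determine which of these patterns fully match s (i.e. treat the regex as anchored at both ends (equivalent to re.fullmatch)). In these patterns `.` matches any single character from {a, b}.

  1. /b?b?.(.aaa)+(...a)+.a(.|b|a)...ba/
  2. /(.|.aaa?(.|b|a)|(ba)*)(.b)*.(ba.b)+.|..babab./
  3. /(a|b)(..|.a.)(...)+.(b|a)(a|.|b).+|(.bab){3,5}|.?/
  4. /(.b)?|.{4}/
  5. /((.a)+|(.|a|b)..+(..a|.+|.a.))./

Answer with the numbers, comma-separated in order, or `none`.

2, 5

1 → no match
2 → match
3 → no match
4 → no match
5 → match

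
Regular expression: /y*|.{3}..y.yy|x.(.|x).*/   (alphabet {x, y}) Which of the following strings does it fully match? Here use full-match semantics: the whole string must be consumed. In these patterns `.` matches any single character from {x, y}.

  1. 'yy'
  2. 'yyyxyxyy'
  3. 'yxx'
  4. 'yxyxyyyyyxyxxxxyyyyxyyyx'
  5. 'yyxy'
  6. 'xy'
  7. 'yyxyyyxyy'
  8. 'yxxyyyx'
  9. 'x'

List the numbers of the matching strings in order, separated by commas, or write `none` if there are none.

1, 7

1 → match
2 → no match
3 → no match
4 → no match
5 → no match
6 → no match
7 → match
8 → no match
9 → no match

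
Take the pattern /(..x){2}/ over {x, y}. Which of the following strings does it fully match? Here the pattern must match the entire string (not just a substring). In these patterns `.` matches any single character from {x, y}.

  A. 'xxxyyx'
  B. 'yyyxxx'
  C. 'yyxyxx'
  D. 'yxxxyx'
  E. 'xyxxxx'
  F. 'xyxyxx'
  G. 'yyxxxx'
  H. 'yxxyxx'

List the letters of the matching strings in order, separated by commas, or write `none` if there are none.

A → match
B → no match
C → match
D → match
E → match
F → match
G → match
H → match

A, C, D, E, F, G, H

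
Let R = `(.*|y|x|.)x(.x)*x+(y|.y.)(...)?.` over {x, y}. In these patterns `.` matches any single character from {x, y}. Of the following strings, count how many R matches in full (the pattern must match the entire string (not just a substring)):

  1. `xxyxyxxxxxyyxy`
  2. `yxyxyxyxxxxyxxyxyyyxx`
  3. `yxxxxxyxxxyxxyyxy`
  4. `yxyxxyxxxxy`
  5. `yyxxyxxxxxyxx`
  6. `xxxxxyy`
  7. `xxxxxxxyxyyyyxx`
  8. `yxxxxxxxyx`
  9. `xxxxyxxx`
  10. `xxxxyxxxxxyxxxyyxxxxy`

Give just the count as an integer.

6

1 → match
2 → no match
3 → match
4 → no match
5 → match
6 → match
7 → no match
8 → match
9 → no match
10 → match
Total matched: 6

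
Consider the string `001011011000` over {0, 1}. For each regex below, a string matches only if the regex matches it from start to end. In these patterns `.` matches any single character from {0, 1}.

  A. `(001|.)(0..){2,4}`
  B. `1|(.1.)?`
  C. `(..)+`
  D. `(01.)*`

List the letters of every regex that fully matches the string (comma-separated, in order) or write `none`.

A → match
B → no match
C → match
D → no match

A, C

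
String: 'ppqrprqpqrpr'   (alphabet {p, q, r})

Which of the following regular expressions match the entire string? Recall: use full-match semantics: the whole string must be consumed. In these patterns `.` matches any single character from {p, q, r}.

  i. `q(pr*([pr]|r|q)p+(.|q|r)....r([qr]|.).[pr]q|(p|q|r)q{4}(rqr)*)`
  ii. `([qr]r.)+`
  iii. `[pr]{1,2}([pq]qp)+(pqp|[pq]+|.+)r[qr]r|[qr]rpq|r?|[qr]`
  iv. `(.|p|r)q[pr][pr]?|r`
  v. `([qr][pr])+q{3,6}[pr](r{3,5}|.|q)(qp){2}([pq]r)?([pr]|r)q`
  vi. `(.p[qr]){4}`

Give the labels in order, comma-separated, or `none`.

vi

i → no match — must start with 'q'
ii → no match
iii → no match
iv → no match
v → no match — must end with 'q'
vi → match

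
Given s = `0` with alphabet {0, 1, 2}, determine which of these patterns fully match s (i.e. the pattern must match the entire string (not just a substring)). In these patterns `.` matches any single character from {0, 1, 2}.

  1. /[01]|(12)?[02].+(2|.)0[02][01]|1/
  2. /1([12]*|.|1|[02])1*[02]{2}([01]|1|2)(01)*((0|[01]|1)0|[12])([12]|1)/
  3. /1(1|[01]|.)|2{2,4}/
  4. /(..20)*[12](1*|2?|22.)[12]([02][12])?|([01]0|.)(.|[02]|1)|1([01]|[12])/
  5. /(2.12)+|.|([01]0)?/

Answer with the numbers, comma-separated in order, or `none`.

1 → match
2 → no match — must start with `1`
3 → no match
4 → no match
5 → match

1, 5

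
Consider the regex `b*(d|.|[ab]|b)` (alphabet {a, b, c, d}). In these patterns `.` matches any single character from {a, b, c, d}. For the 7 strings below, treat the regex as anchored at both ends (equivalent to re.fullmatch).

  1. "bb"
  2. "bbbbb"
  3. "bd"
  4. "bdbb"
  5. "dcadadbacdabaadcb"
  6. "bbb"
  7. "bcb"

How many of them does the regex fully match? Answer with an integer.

4

1 → match
2 → match
3 → match
4 → no match
5 → no match
6 → match
7 → no match
Total matched: 4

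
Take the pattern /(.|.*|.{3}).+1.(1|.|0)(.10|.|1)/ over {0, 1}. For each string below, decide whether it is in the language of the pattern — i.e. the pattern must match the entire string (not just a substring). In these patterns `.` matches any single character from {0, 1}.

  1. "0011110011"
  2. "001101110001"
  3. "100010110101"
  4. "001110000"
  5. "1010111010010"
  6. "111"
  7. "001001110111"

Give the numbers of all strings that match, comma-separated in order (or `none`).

none

1 → no match
2 → no match
3 → no match
4 → no match
5 → no match
6 → no match
7 → no match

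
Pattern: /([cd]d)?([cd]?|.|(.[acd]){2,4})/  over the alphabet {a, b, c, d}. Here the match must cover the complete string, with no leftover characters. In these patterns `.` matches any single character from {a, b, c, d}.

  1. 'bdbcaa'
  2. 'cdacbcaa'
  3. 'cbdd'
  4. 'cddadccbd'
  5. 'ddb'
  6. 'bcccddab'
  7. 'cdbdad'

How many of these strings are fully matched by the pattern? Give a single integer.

4

1 → match
2 → match
3 → no match
4 → no match
5 → match
6 → no match
7 → match
Total matched: 4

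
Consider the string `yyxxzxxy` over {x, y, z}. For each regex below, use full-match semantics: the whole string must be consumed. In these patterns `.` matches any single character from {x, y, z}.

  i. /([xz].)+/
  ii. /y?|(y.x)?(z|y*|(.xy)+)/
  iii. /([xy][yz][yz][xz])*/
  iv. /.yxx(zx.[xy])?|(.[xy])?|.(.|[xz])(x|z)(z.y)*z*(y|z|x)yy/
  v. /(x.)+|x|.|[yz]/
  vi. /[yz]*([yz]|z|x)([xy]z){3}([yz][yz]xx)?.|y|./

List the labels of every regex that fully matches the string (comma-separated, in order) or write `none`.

i → no match
ii → no match
iii → no match
iv → match
v → no match
vi → no match

iv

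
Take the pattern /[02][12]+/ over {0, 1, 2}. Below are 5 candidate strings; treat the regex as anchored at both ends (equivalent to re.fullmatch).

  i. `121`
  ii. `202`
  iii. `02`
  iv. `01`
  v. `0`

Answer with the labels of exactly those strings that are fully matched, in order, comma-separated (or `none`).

iii, iv

i → no match
ii → no match
iii → match
iv → match
v → no match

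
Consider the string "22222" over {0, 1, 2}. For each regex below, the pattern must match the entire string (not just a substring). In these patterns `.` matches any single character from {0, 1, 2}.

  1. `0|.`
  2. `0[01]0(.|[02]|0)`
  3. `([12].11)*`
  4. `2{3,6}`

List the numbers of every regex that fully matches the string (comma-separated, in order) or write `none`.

4

1 → no match
2 → no match — must start with "0"
3 → no match
4 → match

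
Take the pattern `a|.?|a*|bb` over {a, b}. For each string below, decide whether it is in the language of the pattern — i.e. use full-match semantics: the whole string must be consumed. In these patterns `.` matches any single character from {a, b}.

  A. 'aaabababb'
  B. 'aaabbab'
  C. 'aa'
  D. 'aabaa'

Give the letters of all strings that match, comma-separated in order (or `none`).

C

A → no match
B → no match
C → match
D → no match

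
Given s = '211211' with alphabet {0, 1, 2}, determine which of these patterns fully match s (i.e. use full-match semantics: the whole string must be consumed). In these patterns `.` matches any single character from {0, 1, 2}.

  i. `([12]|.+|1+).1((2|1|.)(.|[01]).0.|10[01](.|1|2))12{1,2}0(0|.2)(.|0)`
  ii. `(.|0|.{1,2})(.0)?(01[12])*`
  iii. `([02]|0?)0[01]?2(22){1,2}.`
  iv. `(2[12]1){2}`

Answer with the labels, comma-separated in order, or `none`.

iv

i → no match
ii → no match
iii → no match
iv → match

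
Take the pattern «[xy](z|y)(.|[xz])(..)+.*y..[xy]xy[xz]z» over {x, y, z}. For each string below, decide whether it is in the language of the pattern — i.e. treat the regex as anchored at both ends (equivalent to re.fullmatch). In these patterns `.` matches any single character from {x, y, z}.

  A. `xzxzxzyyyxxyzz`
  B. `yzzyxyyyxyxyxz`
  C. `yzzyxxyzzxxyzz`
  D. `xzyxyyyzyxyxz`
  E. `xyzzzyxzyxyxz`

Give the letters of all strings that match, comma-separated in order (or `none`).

A → match
B → match
C → match
D → match
E → match

A, B, C, D, E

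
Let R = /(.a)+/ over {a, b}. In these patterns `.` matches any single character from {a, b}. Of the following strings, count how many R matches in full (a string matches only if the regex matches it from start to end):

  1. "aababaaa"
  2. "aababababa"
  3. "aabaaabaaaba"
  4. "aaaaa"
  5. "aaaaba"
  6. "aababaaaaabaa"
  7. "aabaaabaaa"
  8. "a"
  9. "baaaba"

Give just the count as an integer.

1 → match
2 → match
3 → match
4 → no match
5 → match
6 → no match
7 → match
8 → no match
9 → match
Total matched: 6

6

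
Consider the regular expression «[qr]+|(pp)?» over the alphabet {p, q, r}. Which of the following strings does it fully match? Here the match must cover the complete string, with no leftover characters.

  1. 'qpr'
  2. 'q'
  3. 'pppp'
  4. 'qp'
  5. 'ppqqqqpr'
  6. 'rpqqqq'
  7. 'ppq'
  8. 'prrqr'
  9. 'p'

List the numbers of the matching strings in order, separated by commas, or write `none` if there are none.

2

1 → no match
2 → match
3 → no match
4 → no match
5 → no match
6 → no match
7 → no match
8 → no match
9 → no match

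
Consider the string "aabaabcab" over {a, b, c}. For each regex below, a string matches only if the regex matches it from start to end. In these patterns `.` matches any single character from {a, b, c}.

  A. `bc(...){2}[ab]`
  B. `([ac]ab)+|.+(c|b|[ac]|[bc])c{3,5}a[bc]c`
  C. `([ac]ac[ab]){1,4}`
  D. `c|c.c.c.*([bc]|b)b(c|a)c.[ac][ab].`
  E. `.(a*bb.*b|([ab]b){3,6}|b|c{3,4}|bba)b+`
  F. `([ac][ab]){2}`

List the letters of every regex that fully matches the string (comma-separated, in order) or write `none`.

A → no match — must start with "bc"
B → match
C → no match
D → no match — must start with "c"
E → no match
F → no match

B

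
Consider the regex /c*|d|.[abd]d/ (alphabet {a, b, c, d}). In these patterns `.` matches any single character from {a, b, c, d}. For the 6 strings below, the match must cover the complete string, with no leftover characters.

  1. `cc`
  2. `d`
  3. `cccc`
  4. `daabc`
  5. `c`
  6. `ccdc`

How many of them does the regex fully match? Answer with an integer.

4

1. `cc` → match
2. `d` → match
3. `cccc` → match
4. `daabc` → no match
5. `c` → match
6. `ccdc` → no match
Total matched: 4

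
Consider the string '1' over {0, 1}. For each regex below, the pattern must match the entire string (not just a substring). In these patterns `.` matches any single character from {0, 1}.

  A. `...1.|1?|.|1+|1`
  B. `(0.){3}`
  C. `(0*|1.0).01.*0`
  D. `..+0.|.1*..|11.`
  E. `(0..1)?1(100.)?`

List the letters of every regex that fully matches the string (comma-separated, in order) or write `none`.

A, E

A → match
B → no match — must start with '0'
C → no match — must end with '0'
D → no match
E → match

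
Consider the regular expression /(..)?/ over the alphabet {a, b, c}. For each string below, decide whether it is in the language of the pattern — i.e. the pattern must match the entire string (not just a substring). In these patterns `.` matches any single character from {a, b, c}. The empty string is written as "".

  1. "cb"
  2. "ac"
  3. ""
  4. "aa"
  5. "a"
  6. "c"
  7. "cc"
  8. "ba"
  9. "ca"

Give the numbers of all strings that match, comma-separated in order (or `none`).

1, 2, 3, 4, 7, 8, 9

1. "cb" → match
2. "ac" → match
3. "" → match
4. "aa" → match
5. "a" → no match
6. "c" → no match
7. "cc" → match
8. "ba" → match
9. "ca" → match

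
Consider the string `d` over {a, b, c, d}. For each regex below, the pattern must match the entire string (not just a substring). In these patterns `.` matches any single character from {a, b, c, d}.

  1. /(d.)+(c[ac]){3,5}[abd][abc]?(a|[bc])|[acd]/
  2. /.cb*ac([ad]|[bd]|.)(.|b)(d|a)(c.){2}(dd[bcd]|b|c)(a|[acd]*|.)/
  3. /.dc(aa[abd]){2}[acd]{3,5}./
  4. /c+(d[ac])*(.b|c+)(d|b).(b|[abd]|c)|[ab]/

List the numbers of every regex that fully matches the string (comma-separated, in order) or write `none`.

1 → match
2 → no match
3 → no match
4 → no match

1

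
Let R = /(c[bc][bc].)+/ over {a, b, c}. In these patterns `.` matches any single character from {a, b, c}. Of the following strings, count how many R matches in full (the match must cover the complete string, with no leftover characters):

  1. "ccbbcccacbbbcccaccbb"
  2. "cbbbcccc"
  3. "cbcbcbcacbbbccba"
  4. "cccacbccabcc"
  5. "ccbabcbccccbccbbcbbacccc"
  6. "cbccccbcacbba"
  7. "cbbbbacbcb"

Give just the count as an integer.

1 → match
2. "cbbbcccc" → match
3 → match
4. "cccacbccabcc" → no match
5 → no match
6 → no match
7. "cbbbbacbcb" → no match
Total matched: 3

3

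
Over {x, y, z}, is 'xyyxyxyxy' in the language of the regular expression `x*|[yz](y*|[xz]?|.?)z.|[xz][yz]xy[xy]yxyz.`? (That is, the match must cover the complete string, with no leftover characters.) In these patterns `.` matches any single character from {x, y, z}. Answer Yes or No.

No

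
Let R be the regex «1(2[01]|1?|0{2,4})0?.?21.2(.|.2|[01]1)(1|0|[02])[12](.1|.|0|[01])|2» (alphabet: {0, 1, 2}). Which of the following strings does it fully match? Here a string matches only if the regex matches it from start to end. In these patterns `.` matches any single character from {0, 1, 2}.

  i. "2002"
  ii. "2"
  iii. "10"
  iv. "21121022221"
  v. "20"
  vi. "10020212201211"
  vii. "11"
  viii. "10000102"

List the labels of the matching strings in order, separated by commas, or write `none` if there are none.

ii

i → no match
ii → match
iii → no match
iv → no match
v → no match
vi → no match
vii → no match
viii → no match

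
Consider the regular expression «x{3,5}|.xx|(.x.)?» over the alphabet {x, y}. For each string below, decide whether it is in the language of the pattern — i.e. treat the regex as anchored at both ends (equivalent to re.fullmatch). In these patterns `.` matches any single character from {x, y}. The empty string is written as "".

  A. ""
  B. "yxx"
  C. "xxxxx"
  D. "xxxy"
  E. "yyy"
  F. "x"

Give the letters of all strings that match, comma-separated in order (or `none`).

A, B, C

A → match
B → match
C → match
D → no match
E → no match
F → no match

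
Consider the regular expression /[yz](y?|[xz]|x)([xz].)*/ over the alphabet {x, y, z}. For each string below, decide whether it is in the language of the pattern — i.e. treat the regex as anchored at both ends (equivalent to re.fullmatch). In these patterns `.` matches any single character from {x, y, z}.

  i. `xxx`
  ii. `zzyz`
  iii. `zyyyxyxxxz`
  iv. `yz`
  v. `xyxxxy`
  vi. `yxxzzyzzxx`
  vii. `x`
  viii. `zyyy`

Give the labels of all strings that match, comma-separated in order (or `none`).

iv, vi

i → no match
ii → no match
iii → no match
iv → match
v → no match
vi → match
vii → no match
viii → no match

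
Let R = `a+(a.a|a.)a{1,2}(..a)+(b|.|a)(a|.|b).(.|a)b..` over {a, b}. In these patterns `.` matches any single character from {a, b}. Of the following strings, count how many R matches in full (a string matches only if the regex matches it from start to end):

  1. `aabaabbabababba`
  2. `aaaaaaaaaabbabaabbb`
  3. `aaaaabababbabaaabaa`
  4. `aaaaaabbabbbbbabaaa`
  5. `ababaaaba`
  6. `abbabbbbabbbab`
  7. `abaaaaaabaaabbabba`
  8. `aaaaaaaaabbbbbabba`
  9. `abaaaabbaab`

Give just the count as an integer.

1

1 → match
2 → no match
3 → no match
4 → no match
5 → no match
6 → no match
7 → no match
8 → no match
9 → no match
Total matched: 1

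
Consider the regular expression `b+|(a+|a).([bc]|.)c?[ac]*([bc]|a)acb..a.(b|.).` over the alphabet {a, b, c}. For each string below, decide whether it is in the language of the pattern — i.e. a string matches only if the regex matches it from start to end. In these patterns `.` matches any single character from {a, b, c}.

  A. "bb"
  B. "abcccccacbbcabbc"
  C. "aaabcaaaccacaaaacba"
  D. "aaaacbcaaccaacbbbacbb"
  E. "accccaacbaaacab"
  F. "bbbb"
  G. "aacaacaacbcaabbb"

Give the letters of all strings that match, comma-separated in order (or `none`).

A → match
B → match
C → no match
D → match
E → match
F → match
G → match

A, B, D, E, F, G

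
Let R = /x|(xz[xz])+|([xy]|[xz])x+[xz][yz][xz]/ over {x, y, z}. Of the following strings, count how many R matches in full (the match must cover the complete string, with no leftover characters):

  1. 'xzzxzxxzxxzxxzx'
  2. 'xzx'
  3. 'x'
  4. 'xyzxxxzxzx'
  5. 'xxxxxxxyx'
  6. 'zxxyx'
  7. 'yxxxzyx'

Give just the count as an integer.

6

1 → match
2. 'xzx' → match
3. 'x' → match
4. 'xyzxxxzxzx' → no match
5. 'xxxxxxxyx' → match
6. 'zxxyx' → match
7. 'yxxxzyx' → match
Total matched: 6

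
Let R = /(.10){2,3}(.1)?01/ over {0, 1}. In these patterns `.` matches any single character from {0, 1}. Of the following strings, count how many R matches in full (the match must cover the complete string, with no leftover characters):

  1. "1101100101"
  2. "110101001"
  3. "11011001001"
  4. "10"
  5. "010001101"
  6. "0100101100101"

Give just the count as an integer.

1. "1101100101" → match
2. "110101001" → no match
3. "11011001001" → match
4. "10" → no match — must end with "01"
5. "010001101" → no match
6 → match
Total matched: 3

3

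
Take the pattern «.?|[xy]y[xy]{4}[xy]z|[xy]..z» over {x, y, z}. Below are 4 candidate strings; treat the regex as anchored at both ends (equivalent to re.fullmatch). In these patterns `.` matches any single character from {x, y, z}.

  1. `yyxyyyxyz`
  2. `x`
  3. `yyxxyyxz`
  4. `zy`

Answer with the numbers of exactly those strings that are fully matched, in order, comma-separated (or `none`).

1. `yyxyyyxyz` → no match
2. `x` → match
3. `yyxxyyxz` → match
4. `zy` → no match

2, 3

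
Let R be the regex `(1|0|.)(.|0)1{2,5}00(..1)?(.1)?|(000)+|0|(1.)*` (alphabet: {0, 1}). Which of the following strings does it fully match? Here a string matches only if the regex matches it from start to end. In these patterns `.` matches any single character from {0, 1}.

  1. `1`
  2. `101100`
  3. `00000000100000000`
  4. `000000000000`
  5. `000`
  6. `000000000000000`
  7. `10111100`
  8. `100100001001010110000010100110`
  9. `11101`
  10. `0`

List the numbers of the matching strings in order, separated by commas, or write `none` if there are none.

2, 4, 5, 6, 7, 10

1 → no match
2 → match
3 → no match
4 → match
5 → match
6 → match
7 → match
8 → no match
9 → no match
10 → match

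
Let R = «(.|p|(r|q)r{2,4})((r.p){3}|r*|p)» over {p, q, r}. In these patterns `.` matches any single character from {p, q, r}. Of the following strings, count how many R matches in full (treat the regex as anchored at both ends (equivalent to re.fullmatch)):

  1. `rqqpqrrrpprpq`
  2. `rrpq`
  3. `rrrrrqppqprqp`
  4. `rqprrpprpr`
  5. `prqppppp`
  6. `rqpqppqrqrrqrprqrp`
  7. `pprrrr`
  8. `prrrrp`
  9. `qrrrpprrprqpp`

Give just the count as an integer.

1 → no match
2. `rrpq` → no match
3 → no match
4. `rqprrpprpr` → no match
5. `prqppppp` → no match
6 → no match
7. `pprrrr` → no match
8. `prrrrp` → no match
9 → no match
Total matched: 0

0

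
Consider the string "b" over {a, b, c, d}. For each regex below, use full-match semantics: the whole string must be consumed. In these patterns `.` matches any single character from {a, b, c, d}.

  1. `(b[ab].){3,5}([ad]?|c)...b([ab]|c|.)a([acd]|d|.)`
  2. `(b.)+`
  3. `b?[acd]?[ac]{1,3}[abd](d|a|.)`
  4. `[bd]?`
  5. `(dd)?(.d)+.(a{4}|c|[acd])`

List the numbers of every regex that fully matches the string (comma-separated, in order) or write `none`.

1 → no match
2 → no match
3 → no match
4 → match
5 → no match

4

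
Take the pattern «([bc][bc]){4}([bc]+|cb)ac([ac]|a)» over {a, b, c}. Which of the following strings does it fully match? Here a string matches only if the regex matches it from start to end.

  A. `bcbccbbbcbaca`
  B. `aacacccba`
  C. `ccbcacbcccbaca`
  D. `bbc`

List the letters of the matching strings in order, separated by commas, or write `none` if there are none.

A

A → match
B → no match
C → no match
D → no match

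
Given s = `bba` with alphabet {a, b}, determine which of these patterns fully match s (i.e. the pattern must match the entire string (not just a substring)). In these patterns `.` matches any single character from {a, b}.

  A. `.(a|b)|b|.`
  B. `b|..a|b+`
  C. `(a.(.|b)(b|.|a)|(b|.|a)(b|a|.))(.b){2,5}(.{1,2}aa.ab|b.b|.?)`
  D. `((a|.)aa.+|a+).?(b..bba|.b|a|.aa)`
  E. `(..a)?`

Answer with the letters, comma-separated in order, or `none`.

B, E

A → no match
B → match
C → no match
D → no match
E → match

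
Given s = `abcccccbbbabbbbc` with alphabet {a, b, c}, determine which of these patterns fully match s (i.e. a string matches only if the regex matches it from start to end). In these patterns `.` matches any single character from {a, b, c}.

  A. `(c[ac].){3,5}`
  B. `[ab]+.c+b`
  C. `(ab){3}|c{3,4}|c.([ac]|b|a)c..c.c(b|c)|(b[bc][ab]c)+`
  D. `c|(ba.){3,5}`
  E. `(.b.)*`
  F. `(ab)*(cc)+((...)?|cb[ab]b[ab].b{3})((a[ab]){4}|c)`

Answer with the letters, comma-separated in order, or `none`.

A → no match — must start with `c`
B → no match — must end with `cb`
C → no match
D → no match
E → no match
F → match

F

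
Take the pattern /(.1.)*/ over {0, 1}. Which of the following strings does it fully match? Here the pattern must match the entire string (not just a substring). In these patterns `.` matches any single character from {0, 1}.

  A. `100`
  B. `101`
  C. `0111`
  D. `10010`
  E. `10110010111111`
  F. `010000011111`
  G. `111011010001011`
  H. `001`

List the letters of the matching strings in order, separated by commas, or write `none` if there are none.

A → no match
B → no match
C → no match
D → no match
E → no match
F → no match
G → no match
H → no match

none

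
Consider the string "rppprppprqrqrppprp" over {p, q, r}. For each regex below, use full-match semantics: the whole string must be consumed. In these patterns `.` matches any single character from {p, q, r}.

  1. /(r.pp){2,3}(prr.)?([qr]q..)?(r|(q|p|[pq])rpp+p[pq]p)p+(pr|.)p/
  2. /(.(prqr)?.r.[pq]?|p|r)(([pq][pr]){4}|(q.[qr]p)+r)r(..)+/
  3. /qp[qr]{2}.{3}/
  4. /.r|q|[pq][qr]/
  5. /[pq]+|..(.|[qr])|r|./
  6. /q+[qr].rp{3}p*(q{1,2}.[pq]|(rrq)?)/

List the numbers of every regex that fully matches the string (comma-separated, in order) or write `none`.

1

1 → match
2 → no match
3 → no match — must start with "qp"
4 → no match
5 → no match
6 → no match — must start with "q"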